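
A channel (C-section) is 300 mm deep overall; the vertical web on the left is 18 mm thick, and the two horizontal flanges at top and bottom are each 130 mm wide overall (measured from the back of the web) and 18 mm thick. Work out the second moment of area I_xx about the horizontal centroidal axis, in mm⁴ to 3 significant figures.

Treat the section as a set of non-overlapping primitives; coordinates are from the bounding-box lower-left.
Web: 18 × 300, A = 5 400 mm², y = 150 mm, Ī = 40 500 000 mm⁴.
Top flange (beyond web): 112 × 18, A = 2 016 mm², y = 291 mm, Ī = 54 432 mm⁴.
Bottom flange (beyond web): 112 × 18, A = 2 016 mm², y = 9 mm, Ī = 54 432 mm⁴.
By symmetry the centroid is at mid-height, ȳ = 150 mm.
Transfer each piece to the horizontal centroidal axis using Ī + A·d² with d = y − 150:
  web: d = 0 mm → contributes +40 500 000 mm⁴
  top flange (beyond web): d = 141 mm → contributes +40 134 528 mm⁴
  bottom flange (beyond web): d = -141 mm → contributes +40 134 528 mm⁴
Total I = 120 769 056 mm⁴.

I_xx ≈ 1.21 × 10⁸ mm⁴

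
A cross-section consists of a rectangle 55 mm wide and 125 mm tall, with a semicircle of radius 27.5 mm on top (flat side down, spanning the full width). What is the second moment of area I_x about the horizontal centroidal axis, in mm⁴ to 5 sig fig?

I_x ≈ 1.4587 × 10⁷ mm⁴

Break the section into simple shapes (no overlaps), measuring from the bottom-left corner of the bounding box.
Rectangular body: 55 × 125, A = 6 875 mm², y = 62.5 mm, Ī = 8 951 823 mm⁴.
Semicircular cap: semicircle r = 27.5, A = 1187.915 mm², y = 136.6714 mm, Ī = 62771.55 mm⁴.
Centroid: ȳ = ΣA·y / ΣA = 73.42772 mm.
Transfer each piece to the horizontal centroidal axis using Ī + A·d² with d = y − 73.42772:
  rectangular body: d = -10.92772 mm → contributes +9 772 801 mm⁴
  semicircular cap: d = 63.24365 mm → contributes +4 814 144 mm⁴
Total I = 14 586 945 mm⁴.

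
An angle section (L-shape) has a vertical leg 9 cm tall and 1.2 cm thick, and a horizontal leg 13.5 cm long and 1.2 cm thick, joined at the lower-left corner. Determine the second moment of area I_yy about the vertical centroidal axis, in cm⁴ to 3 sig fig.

I_yy ≈ 472 cm⁴

Treat the section as a set of non-overlapping primitives; coordinates are from the bounding-box lower-left.
Vertical leg: 1.2 × 9, A = 10.8 cm², x = 0.6 cm, Ī = 1.296 cm⁴.
Horizontal leg (remainder): 12.3 × 1.2, A = 14.76 cm², x = 7.35 cm, Ī = 186.09 cm⁴.
Centroid: x̄ = ΣA·x / ΣA = 4.4979 cm.
Transfer each piece to the vertical centroidal axis using Ī + A·d² with d = x − 4.4979:
  vertical leg: d = -3.8979 cm → contributes +165.39 cm⁴
  horizontal leg (remainder): d = 2.8521 cm → contributes +306.15 cm⁴
Total I = 471.54 cm⁴.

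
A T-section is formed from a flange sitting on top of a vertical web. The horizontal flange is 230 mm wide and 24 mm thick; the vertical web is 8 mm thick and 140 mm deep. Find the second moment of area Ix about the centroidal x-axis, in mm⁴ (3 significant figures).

Treat the section as a set of non-overlapping primitives; coordinates are from the bounding-box lower-left.
Flange: 230 × 24, A = 5 520 mm², y = 152 mm, Ī = 264 960 mm⁴.
Web: 8 × 140, A = 1 120 mm², y = 70 mm, Ī = 1 829 333 mm⁴.
Centroid: ȳ = ΣA·y / ΣA = 138.17 mm.
Transfer each piece to the centroidal x-axis using Ī + A·d² with d = y − 138.17:
  flange: d = 13.831 mm → contributes +1 320 967 mm⁴
  web: d = -68.169 mm → contributes +7 033 938 mm⁴
Total I = 8 354 904 mm⁴.

Ix ≈ 8.35 × 10⁶ mm⁴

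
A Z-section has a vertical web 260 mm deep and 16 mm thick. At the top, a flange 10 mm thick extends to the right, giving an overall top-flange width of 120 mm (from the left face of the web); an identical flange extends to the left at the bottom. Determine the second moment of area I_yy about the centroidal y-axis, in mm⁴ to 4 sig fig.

I_yy ≈ 9.452 × 10⁶ mm⁴

Break the section into simple shapes (no overlaps), measuring from the bottom-left corner of the bounding box.
Web: 16 × 260, A = 4 160 mm², x = 112 mm, Ī = 88746.7 mm⁴.
Top flange (beyond web): 104 × 10, A = 1 040 mm², x = 172 mm, Ī = 937 387 mm⁴.
Bottom flange (beyond web): 104 × 10, A = 1 040 mm², x = 52 mm, Ī = 937 387 mm⁴.
Centroid: x̄ = ΣA·x / ΣA = 112 mm.
Transfer each piece to the centroidal y-axis using Ī + A·d² with d = x − 112:
  web: d = 0 mm → contributes +88746.7 mm⁴
  top flange (beyond web): d = 60 mm → contributes +4 681 387 mm⁴
  bottom flange (beyond web): d = -60 mm → contributes +4 681 387 mm⁴
Total I = 9 451 520 mm⁴.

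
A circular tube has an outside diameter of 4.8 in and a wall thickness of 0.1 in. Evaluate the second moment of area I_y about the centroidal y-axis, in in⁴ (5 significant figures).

Split into non-overlapping primitives; take the origin at the lower-left of the bounding box.
Outer circle: ⌀4.8, A = 18.09557 in², x = 2.4 in, Ī = 26.05763 in⁴.
Bore (subtracted): ⌀4.6, A = 16.61903 in², x = 2.4 in, Ī = 21.97866 in⁴.
By symmetry the centroid is at mid-width, x̄ = 2.4 in.
All pieces are centred on the centroidal y-axis, so I = ΣĪ (holes subtracted) = 4.078965 in⁴.

I_y ≈ 4.0790 in⁴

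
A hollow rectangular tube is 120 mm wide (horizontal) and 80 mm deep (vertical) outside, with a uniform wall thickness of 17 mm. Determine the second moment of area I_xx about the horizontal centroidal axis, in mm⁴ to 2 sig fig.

Decompose the section into non-overlapping parts with the origin at the bottom-left of its bounding rectangle.
Outer rectangle: 120 × 80, A = 9 600 mm², y = 40 mm, Ī = 5 120 000 mm⁴.
Inner void (subtracted): 86 × 46, A = 3 956 mm², y = 40 mm, Ī = 697 575 mm⁴.
By symmetry the centroid is at mid-height, ȳ = 40 mm.
All pieces are centred on the horizontal centroidal axis, so I = ΣĪ (holes subtracted) = 4 422 425 mm⁴.

I_xx ≈ 4.4 × 10⁶ mm⁴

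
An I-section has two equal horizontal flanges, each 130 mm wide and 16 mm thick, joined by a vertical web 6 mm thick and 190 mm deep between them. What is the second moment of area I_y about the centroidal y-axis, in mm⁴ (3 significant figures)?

I_y ≈ 5.86 × 10⁶ mm⁴

Break the section into simple shapes (no overlaps), measuring from the bottom-left corner of the bounding box.
Bottom flange: 130 × 16, A = 2 080 mm², x = 65 mm, Ī = 2 929 333 mm⁴.
Web: 6 × 190, A = 1 140 mm², x = 65 mm, Ī = 3 420 mm⁴.
Top flange: 130 × 16, A = 2 080 mm², x = 65 mm, Ī = 2 929 333 mm⁴.
By symmetry the centroid is at mid-width, x̄ = 65 mm.
All pieces are centred on the centroidal y-axis, so I = ΣĪ = 5 862 087 mm⁴.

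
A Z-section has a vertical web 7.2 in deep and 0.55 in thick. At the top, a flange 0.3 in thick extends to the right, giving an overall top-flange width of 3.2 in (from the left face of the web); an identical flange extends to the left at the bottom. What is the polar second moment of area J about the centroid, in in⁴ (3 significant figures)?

Decompose the section into non-overlapping parts with the origin at the bottom-left of its bounding rectangle.
Web: 0.55 × 7.2, A = 3.96 in², y = 3.6 in, Ī = 17.107 in⁴.
Top flange (beyond web): 2.65 × 0.3, A = 0.795 in², y = 7.05 in, Ī = 0.0059625 in⁴.
Bottom flange (beyond web): 2.65 × 0.3, A = 0.795 in², y = 0.15 in, Ī = 0.0059625 in⁴.
Centroid: ȳ = ΣA·y / ΣA = 3.6 in.
Transfer each piece to the centroidal x-axis using Ī + A·d² with d = y − 3.6:
  web: d = 0 in → contributes +17.107 in⁴
  top flange (beyond web): d = 3.45 in → contributes +9.4685 in⁴
  bottom flange (beyond web): d = -3.45 in → contributes +9.4685 in⁴
Total I = 36.044 in⁴.
For the y-axis: x̄ = 2.925 in.
Repeating about the centroidal y-axis gives I_y = 5.1007 in⁴.
Polar second moment: J = I_x + I_y = 41.145 in⁴.

J ≈ 41.1 in⁴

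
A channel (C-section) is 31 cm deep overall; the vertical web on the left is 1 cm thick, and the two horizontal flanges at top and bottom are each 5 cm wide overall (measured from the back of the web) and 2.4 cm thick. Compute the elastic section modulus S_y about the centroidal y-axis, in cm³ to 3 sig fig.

Decompose the section into non-overlapping parts with the origin at the bottom-left of its bounding rectangle.
Web: 1 × 31, A = 31 cm², x = 0.5 cm, Ī = 2.5833 cm⁴.
Top flange (beyond web): 4 × 2.4, A = 9.6 cm², x = 3 cm, Ī = 12.8 cm⁴.
Bottom flange (beyond web): 4 × 2.4, A = 9.6 cm², x = 3 cm, Ī = 12.8 cm⁴.
Centroid: x̄ = ΣA·x / ΣA = 1.4562 cm.
Transfer each piece to the centroidal y-axis using Ī + A·d² with d = x − 1.4562:
  web: d = -0.95618 cm → contributes +30.926 cm⁴
  top flange (beyond web): d = 1.5438 cm → contributes +35.681 cm⁴
  bottom flange (beyond web): d = 1.5438 cm → contributes +35.681 cm⁴
Total I = 102.29 cm⁴.
Extreme fibre distance c = 3.5438 cm; S = I/c = 28.863 cm³.

S_y ≈ 28.9 cm³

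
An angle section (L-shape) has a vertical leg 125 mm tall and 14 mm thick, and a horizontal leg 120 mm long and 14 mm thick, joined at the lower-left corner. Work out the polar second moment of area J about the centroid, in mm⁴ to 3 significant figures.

J ≈ 9.09 × 10⁶ mm⁴

Split into non-overlapping primitives; take the origin at the lower-left of the bounding box.
Vertical leg: 14 × 125, A = 1 750 mm², y = 62.5 mm, Ī = 2 278 646 mm⁴.
Horizontal leg (remainder): 106 × 14, A = 1 484 mm², y = 7 mm, Ī = 24 239 mm⁴.
Centroid: ȳ = ΣA·y / ΣA = 37.032 mm.
Transfer each piece to the centroidal x-axis using Ī + A·d² with d = y − 37.032:
  vertical leg: d = 25.468 mm → contributes +3 413 687 mm⁴
  horizontal leg (remainder): d = -30.032 mm → contributes +1 362 731 mm⁴
Total I = 4 776 419 mm⁴.
For the y-axis: x̄ = 34.532 mm.
Repeating about the centroidal y-axis gives I_y = 4 309 011 mm⁴.
Polar second moment: J = I_x + I_y = 9 085 430 mm⁴.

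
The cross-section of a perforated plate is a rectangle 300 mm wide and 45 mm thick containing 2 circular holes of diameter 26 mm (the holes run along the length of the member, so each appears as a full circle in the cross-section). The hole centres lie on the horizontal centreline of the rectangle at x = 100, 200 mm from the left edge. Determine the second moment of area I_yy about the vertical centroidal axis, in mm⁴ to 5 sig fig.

Split into non-overlapping primitives; take the origin at the lower-left of the bounding box.
Plate: 300 × 45, A = 13 500 mm², x = 150 mm, Ī = 101 250 000 mm⁴.
Hole 1 (subtracted): ⌀26, A = 530.9292 mm², x = 100 mm, Ī = 22431.76 mm⁴.
Hole 2 (subtracted): ⌀26, A = 530.9292 mm², x = 200 mm, Ī = 22431.76 mm⁴.
By symmetry the centroid is at mid-width, x̄ = 150 mm.
Transfer each piece to the vertical centroidal axis using Ī + A·d² with d = x − 150:
  plate: d = 0 mm → contributes +101 250 000 mm⁴
  hole 1: d = -50 mm → contributes −1 349 755 mm⁴
  hole 2: d = 50 mm → contributes −1 349 755 mm⁴
Total I = 98 550 491 mm⁴.

I_yy ≈ 9.8550 × 10⁷ mm⁴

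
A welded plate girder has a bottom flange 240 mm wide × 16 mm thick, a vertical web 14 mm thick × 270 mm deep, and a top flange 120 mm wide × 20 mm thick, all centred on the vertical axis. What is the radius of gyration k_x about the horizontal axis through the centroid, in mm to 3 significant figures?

Break the section into simple shapes (no overlaps), measuring from the bottom-left corner of the bounding box.
Bottom plate: 240 × 16, A = 3 840 mm², y = 8 mm, Ī = 81 920 mm⁴.
Web plate: 14 × 270, A = 3 780 mm², y = 151 mm, Ī = 22 963 500 mm⁴.
Top plate: 120 × 20, A = 2 400 mm², y = 296 mm, Ī = 80 000 mm⁴.
Centroid: ȳ = ΣA·y / ΣA = 130.93 mm.
Transfer each piece to the horizontal axis through the centroid using Ī + A·d² with d = y − 130.93:
  bottom plate: d = -122.93 mm → contributes +58 109 422 mm⁴
  web plate: d = 20.072 mm → contributes +24 486 384 mm⁴
  top plate: d = 165.07 mm → contributes +65 476 923 mm⁴
Total I = 148 072 728 mm⁴.
Radius of gyration: k = √(I/A) = √(148 072 728 / 10 020) = 121.56 mm.

k_x ≈ 122 mm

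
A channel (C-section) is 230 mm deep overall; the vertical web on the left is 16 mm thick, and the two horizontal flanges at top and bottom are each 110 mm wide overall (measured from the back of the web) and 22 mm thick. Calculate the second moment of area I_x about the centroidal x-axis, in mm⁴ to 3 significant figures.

Treat the section as a set of non-overlapping primitives; coordinates are from the bounding-box lower-left.
Web: 16 × 230, A = 3 680 mm², y = 115 mm, Ī = 16 222 667 mm⁴.
Top flange (beyond web): 94 × 22, A = 2 068 mm², y = 219 mm, Ī = 83 409 mm⁴.
Bottom flange (beyond web): 94 × 22, A = 2 068 mm², y = 11 mm, Ī = 83 409 mm⁴.
By symmetry the centroid is at mid-height, ȳ = 115 mm.
Transfer each piece to the centroidal x-axis using Ī + A·d² with d = y − 115:
  web: d = 0 mm → contributes +16 222 667 mm⁴
  top flange (beyond web): d = 104 mm → contributes +22 450 897 mm⁴
  bottom flange (beyond web): d = -104 mm → contributes +22 450 897 mm⁴
Total I = 61 124 461 mm⁴.

I_x ≈ 6.11 × 10⁷ mm⁴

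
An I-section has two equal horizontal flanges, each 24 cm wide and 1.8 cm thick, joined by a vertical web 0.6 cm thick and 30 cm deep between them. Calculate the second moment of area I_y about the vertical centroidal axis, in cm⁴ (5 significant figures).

Decompose the section into non-overlapping parts with the origin at the bottom-left of its bounding rectangle.
Bottom flange: 24 × 1.8, A = 43.2 cm², x = 12 cm, Ī = 2073.6 cm⁴.
Web: 0.6 × 30, A = 18 cm², x = 12 cm, Ī = 0.54 cm⁴.
Top flange: 24 × 1.8, A = 43.2 cm², x = 12 cm, Ī = 2073.6 cm⁴.
By symmetry the centroid is at mid-width, x̄ = 12 cm.
All pieces are centred on the vertical centroidal axis, so I = ΣĪ = 4147.74 cm⁴.

I_y ≈ 4147.7 cm⁴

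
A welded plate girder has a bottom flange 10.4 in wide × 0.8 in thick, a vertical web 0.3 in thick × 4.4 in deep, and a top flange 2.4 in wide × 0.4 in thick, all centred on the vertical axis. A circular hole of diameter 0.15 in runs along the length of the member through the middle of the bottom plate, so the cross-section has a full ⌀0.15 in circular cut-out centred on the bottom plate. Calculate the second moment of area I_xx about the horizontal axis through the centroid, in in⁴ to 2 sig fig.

Split into non-overlapping primitives; take the origin at the lower-left of the bounding box.
Bottom plate: 10.4 × 0.8, A = 8.32 in², y = 0.4 in, Ī = 0.4437 in⁴.
Web plate: 0.3 × 4.4, A = 1.32 in², y = 3 in, Ī = 2.13 in⁴.
Top plate: 2.4 × 0.4, A = 0.96 in², y = 5.4 in, Ī = 0.0128 in⁴.
Hole (subtracted): ⌀0.15, A = 0.01767 in², y = 0.4 in, Ī = 0.00002485 in⁴.
Centroid: ȳ = ΣA·y / ΣA = 1.178 in.
Transfer each piece to the horizontal axis through the centroid using Ī + A·d² with d = y − 1.178:
  bottom plate: d = -0.7779 in → contributes +5.478 in⁴
  web plate: d = 1.822 in → contributes +6.512 in⁴
  top plate: d = 4.222 in → contributes +17.13 in⁴
  hole: d = -0.7779 in → contributes −0.01072 in⁴
Total I = 29.11 in⁴.

I_xx ≈ 29 in⁴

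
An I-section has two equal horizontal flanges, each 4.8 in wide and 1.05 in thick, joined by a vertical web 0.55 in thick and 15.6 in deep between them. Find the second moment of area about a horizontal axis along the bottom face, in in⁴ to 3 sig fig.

I_base ≈ 2340 in⁴

Break the section into simple shapes (no overlaps), measuring from the bottom-left corner of the bounding box.
Bottom flange: 4.8 × 1.05, A = 5.04 in², y = 0.525 in, Ī = 0.46305 in⁴.
Web: 0.55 × 15.6, A = 8.58 in², y = 8.85 in, Ī = 174 in⁴.
Top flange: 4.8 × 1.05, A = 5.04 in², y = 17.175 in, Ī = 0.46305 in⁴.
Transfer each piece to the bottom edge using Ī + A·d² with d = y − 0:
  bottom flange: d = 0.525 in → contributes +1.8522 in⁴
  web: d = 8.85 in → contributes +846.01 in⁴
  top flange: d = 17.175 in → contributes +1487.2 in⁴
Total I = 2 335 in⁴.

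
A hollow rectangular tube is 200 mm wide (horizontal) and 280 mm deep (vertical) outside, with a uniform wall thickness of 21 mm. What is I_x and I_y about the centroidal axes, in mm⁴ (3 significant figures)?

I_x ≈ 1.88 × 10⁸ mm⁴, I_y ≈ 1.08 × 10⁸ mm⁴

Decompose the section into non-overlapping parts with the origin at the bottom-left of its bounding rectangle.
Outer rectangle: 200 × 280, A = 56 000 mm², y = 140 mm, Ī = 365 866 667 mm⁴.
Inner void (subtracted): 158 × 238, A = 37 604 mm², y = 140 mm, Ī = 177 503 415 mm⁴.
By symmetry the centroid is at mid-height, ȳ = 140 mm.
All pieces are centred on the centroidal x-axis, so I = ΣĪ (holes subtracted) = 188 363 252 mm⁴.
Repeating about the centroidal y-axis gives I_y = 108 437 812 mm⁴.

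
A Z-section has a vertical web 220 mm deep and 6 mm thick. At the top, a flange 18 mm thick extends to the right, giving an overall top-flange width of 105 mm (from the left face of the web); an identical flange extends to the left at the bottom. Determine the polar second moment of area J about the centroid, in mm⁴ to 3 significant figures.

Split into non-overlapping primitives; take the origin at the lower-left of the bounding box.
Web: 6 × 220, A = 1 320 mm², y = 110 mm, Ī = 5 324 000 mm⁴.
Top flange (beyond web): 99 × 18, A = 1 782 mm², y = 211 mm, Ī = 48 114 mm⁴.
Bottom flange (beyond web): 99 × 18, A = 1 782 mm², y = 9 mm, Ī = 48 114 mm⁴.
Centroid: ȳ = ΣA·y / ΣA = 110 mm.
Transfer each piece to the centroidal x-axis using Ī + A·d² with d = y − 110:
  web: d = 0 mm → contributes +5 324 000 mm⁴
  top flange (beyond web): d = 101 mm → contributes +18 226 296 mm⁴
  bottom flange (beyond web): d = -101 mm → contributes +18 226 296 mm⁴
Total I = 41 776 592 mm⁴.
For the y-axis: x̄ = 102 mm.
Repeating about the centroidal y-axis gives I_y = 12 738 132 mm⁴.
Polar second moment: J = I_x + I_y = 54 514 724 mm⁴.

J ≈ 5.45 × 10⁷ mm⁴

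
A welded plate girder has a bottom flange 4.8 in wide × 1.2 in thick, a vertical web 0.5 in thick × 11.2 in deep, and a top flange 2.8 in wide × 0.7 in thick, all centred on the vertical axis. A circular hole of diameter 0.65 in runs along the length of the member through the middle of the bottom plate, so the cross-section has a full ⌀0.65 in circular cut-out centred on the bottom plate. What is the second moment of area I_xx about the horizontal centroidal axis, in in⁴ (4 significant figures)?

Decompose the section into non-overlapping parts with the origin at the bottom-left of its bounding rectangle.
Bottom plate: 4.8 × 1.2, A = 5.76 in², y = 0.6 in, Ī = 0.6912 in⁴.
Web plate: 0.5 × 11.2, A = 5.6 in², y = 6.8 in, Ī = 58.5387 in⁴.
Top plate: 2.8 × 0.7, A = 1.96 in², y = 12.75 in, Ī = 0.0800333 in⁴.
Hole (subtracted): ⌀0.65, A = 0.331831 in², y = 0.6 in, Ī = 0.00876241 in⁴.
Centroid: ȳ = ΣA·y / ΣA = 5.10672 in.
Transfer each piece to the horizontal centroidal axis using Ī + A·d² with d = y − 5.10672:
  bottom plate: d = -4.50672 in → contributes +117.68 in⁴
  web plate: d = 1.69328 in → contributes +74.595 in⁴
  top plate: d = 7.64328 in → contributes +114.583 in⁴
  hole: d = -4.50672 in → contributes −6.74841 in⁴
Total I = 300.109 in⁴.

I_xx ≈ 300.1 in⁴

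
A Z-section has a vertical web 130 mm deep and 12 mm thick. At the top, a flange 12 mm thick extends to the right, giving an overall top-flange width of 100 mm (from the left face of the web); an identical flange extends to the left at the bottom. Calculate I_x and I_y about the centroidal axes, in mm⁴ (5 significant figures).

I_x ≈ 9.5742 × 10⁶ mm⁴, I_y ≈ 6.6617 × 10⁶ mm⁴

Treat the section as a set of non-overlapping primitives; coordinates are from the bounding-box lower-left.
Web: 12 × 130, A = 1 560 mm², y = 65 mm, Ī = 2 197 000 mm⁴.
Top flange (beyond web): 88 × 12, A = 1 056 mm², y = 124 mm, Ī = 12 672 mm⁴.
Bottom flange (beyond web): 88 × 12, A = 1 056 mm², y = 6 mm, Ī = 12 672 mm⁴.
Centroid: ȳ = ΣA·y / ΣA = 65 mm.
Transfer each piece to the centroidal x-axis using Ī + A·d² with d = y − 65:
  web: d = 0 mm → contributes +2 197 000 mm⁴
  top flange (beyond web): d = 59 mm → contributes +3 688 608 mm⁴
  bottom flange (beyond web): d = -59 mm → contributes +3 688 608 mm⁴
Total I = 9 574 216 mm⁴.
For the y-axis: x̄ = 94 mm.
Repeating about the centroidal y-axis gives I_y = 6 661 664 mm⁴.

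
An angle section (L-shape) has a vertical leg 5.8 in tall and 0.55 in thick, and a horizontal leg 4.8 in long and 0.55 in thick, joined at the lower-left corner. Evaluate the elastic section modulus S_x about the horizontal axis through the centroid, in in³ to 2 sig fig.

S_x ≈ 4.6 in³

Break the section into simple shapes (no overlaps), measuring from the bottom-left corner of the bounding box.
Vertical leg: 0.55 × 5.8, A = 3.19 in², y = 2.9 in, Ī = 8.943 in⁴.
Horizontal leg (remainder): 4.25 × 0.55, A = 2.338 in², y = 0.275 in, Ī = 0.05892 in⁴.
Centroid: ȳ = ΣA·y / ΣA = 1.79 in.
Transfer each piece to the horizontal axis through the centroid using Ī + A·d² with d = y − 1.79:
  vertical leg: d = 1.11 in → contributes +12.87 in⁴
  horizontal leg (remainder): d = -1.515 in → contributes +5.423 in⁴
Total I = 18.3 in⁴.
Extreme fibre distance c = 4.01 in; S = I/c = 4.563 in³.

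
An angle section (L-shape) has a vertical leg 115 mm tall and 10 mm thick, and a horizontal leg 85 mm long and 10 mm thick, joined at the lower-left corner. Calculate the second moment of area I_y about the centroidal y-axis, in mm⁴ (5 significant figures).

I_y ≈ 1.1811 × 10⁶ mm⁴

Break the section into simple shapes (no overlaps), measuring from the bottom-left corner of the bounding box.
Vertical leg: 10 × 115, A = 1 150 mm², x = 5 mm, Ī = 9583.333 mm⁴.
Horizontal leg (remainder): 75 × 10, A = 750 mm², x = 47.5 mm, Ī = 351562.5 mm⁴.
Centroid: x̄ = ΣA·x / ΣA = 21.77632 mm.
Transfer each piece to the centroidal y-axis using Ī + A·d² with d = x − 21.77632:
  vertical leg: d = -16.77632 mm → contributes +333244.8 mm⁴
  horizontal leg (remainder): d = 25.72368 mm → contributes +847843.4 mm⁴
Total I = 1 181 088 mm⁴.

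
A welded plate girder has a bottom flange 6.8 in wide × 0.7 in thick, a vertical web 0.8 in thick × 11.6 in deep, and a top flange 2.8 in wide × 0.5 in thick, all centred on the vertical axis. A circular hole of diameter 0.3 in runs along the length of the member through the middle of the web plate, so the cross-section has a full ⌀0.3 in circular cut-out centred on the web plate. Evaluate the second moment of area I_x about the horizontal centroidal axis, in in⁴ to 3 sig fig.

Treat the section as a set of non-overlapping primitives; coordinates are from the bounding-box lower-left.
Bottom plate: 6.8 × 0.7, A = 4.76 in², y = 0.35 in, Ī = 0.19437 in⁴.
Web plate: 0.8 × 11.6, A = 9.28 in², y = 6.5 in, Ī = 104.06 in⁴.
Top plate: 2.8 × 0.5, A = 1.4 in², y = 12.55 in, Ī = 0.029167 in⁴.
Hole (subtracted): ⌀0.3, A = 0.070686 in², y = 6.5 in, Ī = 0.00039761 in⁴.
Centroid: ȳ = ΣA·y / ΣA = 5.1464 in.
Transfer each piece to the horizontal centroidal axis using Ī + A·d² with d = y − 5.1464:
  bottom plate: d = -4.7964 in → contributes +109.7 in⁴
  web plate: d = 1.3536 in → contributes +121.06 in⁴
  top plate: d = 7.4036 in → contributes +76.768 in⁴
  hole: d = 1.3536 in → contributes −0.12991 in⁴
Total I = 307.4 in⁴.

I_x ≈ 307 in⁴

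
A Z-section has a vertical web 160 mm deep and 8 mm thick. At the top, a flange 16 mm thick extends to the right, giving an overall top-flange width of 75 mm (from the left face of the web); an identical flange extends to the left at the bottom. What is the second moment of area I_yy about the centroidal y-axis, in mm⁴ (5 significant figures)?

Treat the section as a set of non-overlapping primitives; coordinates are from the bounding-box lower-left.
Web: 8 × 160, A = 1 280 mm², x = 71 mm, Ī = 6826.667 mm⁴.
Top flange (beyond web): 67 × 16, A = 1 072 mm², x = 108.5 mm, Ī = 401017.3 mm⁴.
Bottom flange (beyond web): 67 × 16, A = 1 072 mm², x = 33.5 mm, Ī = 401017.3 mm⁴.
Centroid: x̄ = ΣA·x / ΣA = 71 mm.
Transfer each piece to the centroidal y-axis using Ī + A·d² with d = x − 71:
  web: d = 0 mm → contributes +6826.667 mm⁴
  top flange (beyond web): d = 37.5 mm → contributes +1 908 517 mm⁴
  bottom flange (beyond web): d = -37.5 mm → contributes +1 908 517 mm⁴
Total I = 3 823 861 mm⁴.

I_yy ≈ 3.8239 × 10⁶ mm⁴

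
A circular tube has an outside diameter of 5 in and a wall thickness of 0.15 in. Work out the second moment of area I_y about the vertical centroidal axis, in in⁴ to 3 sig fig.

I_y ≈ 6.73 in⁴

Treat the section as a set of non-overlapping primitives; coordinates are from the bounding-box lower-left.
Outer circle: ⌀5, A = 19.635 in², x = 2.5 in, Ī = 30.68 in⁴.
Bore (subtracted): ⌀4.7, A = 17.349 in², x = 2.5 in, Ī = 23.953 in⁴.
By symmetry the centroid is at mid-width, x̄ = 2.5 in.
All pieces are centred on the vertical centroidal axis, so I = ΣĪ (holes subtracted) = 6.7265 in⁴.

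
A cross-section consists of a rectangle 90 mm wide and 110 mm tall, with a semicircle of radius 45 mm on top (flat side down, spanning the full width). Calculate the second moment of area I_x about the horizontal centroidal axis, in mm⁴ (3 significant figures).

Treat the section as a set of non-overlapping primitives; coordinates are from the bounding-box lower-left.
Rectangular body: 90 × 110, A = 9 900 mm², y = 55 mm, Ī = 9 982 500 mm⁴.
Semicircular cap: semicircle r = 45, A = 3180.9 mm², y = 129.1 mm, Ī = 450 072 mm⁴.
Centroid: ȳ = ΣA·y / ΣA = 73.018 mm.
Transfer each piece to the horizontal centroidal axis using Ī + A·d² with d = y − 73.018:
  rectangular body: d = -18.018 mm → contributes +13 196 695 mm⁴
  semicircular cap: d = 56.08 mm → contributes +10 453 813 mm⁴
Total I = 23 650 508 mm⁴.

I_x ≈ 2.37 × 10⁷ mm⁴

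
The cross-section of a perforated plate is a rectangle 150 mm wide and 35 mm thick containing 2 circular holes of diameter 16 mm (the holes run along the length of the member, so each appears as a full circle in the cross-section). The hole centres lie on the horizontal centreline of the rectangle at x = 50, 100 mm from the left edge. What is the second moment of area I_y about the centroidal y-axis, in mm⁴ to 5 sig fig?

Split into non-overlapping primitives; take the origin at the lower-left of the bounding box.
Plate: 150 × 35, A = 5 250 mm², x = 75 mm, Ī = 9 843 750 mm⁴.
Hole 1 (subtracted): ⌀16, A = 201.0619 mm², x = 50 mm, Ī = 3216.991 mm⁴.
Hole 2 (subtracted): ⌀16, A = 201.0619 mm², x = 100 mm, Ī = 3216.991 mm⁴.
By symmetry the centroid is at mid-width, x̄ = 75 mm.
Transfer each piece to the centroidal y-axis using Ī + A·d² with d = x − 75:
  plate: d = 0 mm → contributes +9 843 750 mm⁴
  hole 1: d = -25 mm → contributes −128880.7 mm⁴
  hole 2: d = 25 mm → contributes −128880.7 mm⁴
Total I = 9 585 989 mm⁴.

I_y ≈ 9.5860 × 10⁶ mm⁴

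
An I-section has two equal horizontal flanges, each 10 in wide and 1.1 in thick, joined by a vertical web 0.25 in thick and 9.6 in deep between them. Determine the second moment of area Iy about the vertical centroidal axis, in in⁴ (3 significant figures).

Split into non-overlapping primitives; take the origin at the lower-left of the bounding box.
Bottom flange: 10 × 1.1, A = 11 in², x = 5 in, Ī = 91.667 in⁴.
Web: 0.25 × 9.6, A = 2.4 in², x = 5 in, Ī = 0.0125 in⁴.
Top flange: 10 × 1.1, A = 11 in², x = 5 in, Ī = 91.667 in⁴.
By symmetry the centroid is at mid-width, x̄ = 5 in.
All pieces are centred on the vertical centroidal axis, so I = ΣĪ = 183.35 in⁴.

Iy ≈ 183 in⁴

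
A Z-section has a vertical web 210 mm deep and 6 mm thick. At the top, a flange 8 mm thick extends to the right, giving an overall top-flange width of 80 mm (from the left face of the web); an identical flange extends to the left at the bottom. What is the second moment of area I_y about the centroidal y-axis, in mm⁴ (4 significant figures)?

I_y ≈ 2.438 × 10⁶ mm⁴

Decompose the section into non-overlapping parts with the origin at the bottom-left of its bounding rectangle.
Web: 6 × 210, A = 1 260 mm², x = 77 mm, Ī = 3 780 mm⁴.
Top flange (beyond web): 74 × 8, A = 592 mm², x = 117 mm, Ī = 270 149 mm⁴.
Bottom flange (beyond web): 74 × 8, A = 592 mm², x = 37 mm, Ī = 270 149 mm⁴.
Centroid: x̄ = ΣA·x / ΣA = 77 mm.
Transfer each piece to the centroidal y-axis using Ī + A·d² with d = x − 77:
  web: d = 0 mm → contributes +3 780 mm⁴
  top flange (beyond web): d = 40 mm → contributes +1 217 349 mm⁴
  bottom flange (beyond web): d = -40 mm → contributes +1 217 349 mm⁴
Total I = 2 438 479 mm⁴.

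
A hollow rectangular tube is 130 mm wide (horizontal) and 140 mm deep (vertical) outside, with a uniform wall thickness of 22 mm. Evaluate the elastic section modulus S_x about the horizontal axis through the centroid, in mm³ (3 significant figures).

Break the section into simple shapes (no overlaps), measuring from the bottom-left corner of the bounding box.
Outer rectangle: 130 × 140, A = 18 200 mm², y = 70 mm, Ī = 29 726 667 mm⁴.
Inner void (subtracted): 86 × 96, A = 8 256 mm², y = 70 mm, Ī = 6 340 608 mm⁴.
By symmetry the centroid is at mid-height, ȳ = 70 mm.
All pieces are centred on the horizontal axis through the centroid, so I = ΣĪ (holes subtracted) = 23 386 059 mm⁴.
Extreme fibre distance c = 70 mm; S = I/c = 334 087 mm³.

S_x ≈ 3.34 × 10⁵ mm³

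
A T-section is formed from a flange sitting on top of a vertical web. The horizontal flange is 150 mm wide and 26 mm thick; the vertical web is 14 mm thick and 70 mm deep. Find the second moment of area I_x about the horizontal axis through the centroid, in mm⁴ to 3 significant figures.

Treat the section as a set of non-overlapping primitives; coordinates are from the bounding-box lower-left.
Flange: 150 × 26, A = 3 900 mm², y = 83 mm, Ī = 219 700 mm⁴.
Web: 14 × 70, A = 980 mm², y = 35 mm, Ī = 400 167 mm⁴.
Centroid: ȳ = ΣA·y / ΣA = 73.361 mm.
Transfer each piece to the horizontal axis through the centroid using Ī + A·d² with d = y − 73.361:
  flange: d = 9.6393 mm → contributes +582 076 mm⁴
  web: d = -38.361 mm → contributes +1 842 276 mm⁴
Total I = 2 424 352 mm⁴.

I_x ≈ 2.42 × 10⁶ mm⁴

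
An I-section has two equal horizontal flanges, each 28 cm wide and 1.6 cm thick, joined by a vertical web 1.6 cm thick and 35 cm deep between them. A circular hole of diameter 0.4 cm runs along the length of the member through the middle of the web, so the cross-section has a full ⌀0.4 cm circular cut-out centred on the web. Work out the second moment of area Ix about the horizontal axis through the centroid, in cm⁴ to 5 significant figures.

Ix ≈ 3.5742 × 10⁴ cm⁴

Split into non-overlapping primitives; take the origin at the lower-left of the bounding box.
Bottom flange: 28 × 1.6, A = 44.8 cm², y = 0.8 cm, Ī = 9.557333 cm⁴.
Web: 1.6 × 35, A = 56 cm², y = 19.1 cm, Ī = 5716.667 cm⁴.
Top flange: 28 × 1.6, A = 44.8 cm², y = 37.4 cm, Ī = 9.557333 cm⁴.
Hole (subtracted): ⌀0.4, A = 0.1256637 cm², y = 19.1 cm, Ī = 0.001256637 cm⁴.
By symmetry the centroid is at mid-height, ȳ = 19.1 cm.
Transfer each piece to the horizontal axis through the centroid using Ī + A·d² with d = y − 19.1:
  bottom flange: d = -18.3 cm → contributes +15012.63 cm⁴
  web: d = 0 cm → contributes +5716.667 cm⁴
  top flange: d = 18.3 cm → contributes +15012.63 cm⁴
  hole: d = 0 cm → contributes −0.001256637 cm⁴
Total I = 35741.92 cm⁴.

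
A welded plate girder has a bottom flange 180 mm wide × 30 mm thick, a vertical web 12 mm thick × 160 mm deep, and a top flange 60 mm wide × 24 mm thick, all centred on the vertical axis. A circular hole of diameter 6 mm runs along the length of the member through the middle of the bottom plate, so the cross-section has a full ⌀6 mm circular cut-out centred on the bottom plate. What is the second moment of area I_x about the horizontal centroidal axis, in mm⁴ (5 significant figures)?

I_x ≈ 4.8889 × 10⁷ mm⁴

Split into non-overlapping primitives; take the origin at the lower-left of the bounding box.
Bottom plate: 180 × 30, A = 5 400 mm², y = 15 mm, Ī = 405 000 mm⁴.
Web plate: 12 × 160, A = 1 920 mm², y = 110 mm, Ī = 4 096 000 mm⁴.
Top plate: 60 × 24, A = 1 440 mm², y = 202 mm, Ī = 69 120 mm⁴.
Hole (subtracted): ⌀6, A = 28.27433 mm², y = 15 mm, Ī = 63.61725 mm⁴.
Centroid: ȳ = ΣA·y / ΣA = 66.72861 mm.
Transfer each piece to the horizontal centroidal axis using Ī + A·d² with d = y − 66.72861:
  bottom plate: d = -51.72861 mm → contributes +14 854 583 mm⁴
  web plate: d = 43.27139 mm → contributes +7 691 034 mm⁴
  top plate: d = 135.2714 mm → contributes +26 418 744 mm⁴
  hole: d = -51.72861 mm → contributes −75721.46 mm⁴
Total I = 48 888 639 mm⁴.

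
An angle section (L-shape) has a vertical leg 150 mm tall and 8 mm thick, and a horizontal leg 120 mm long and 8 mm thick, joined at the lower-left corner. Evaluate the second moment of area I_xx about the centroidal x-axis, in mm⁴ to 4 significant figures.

Decompose the section into non-overlapping parts with the origin at the bottom-left of its bounding rectangle.
Vertical leg: 8 × 150, A = 1 200 mm², y = 75 mm, Ī = 2 250 000 mm⁴.
Horizontal leg (remainder): 112 × 8, A = 896 mm², y = 4 mm, Ī = 4778.67 mm⁴.
Centroid: ȳ = ΣA·y / ΣA = 44.6489 mm.
Transfer each piece to the centroidal x-axis using Ī + A·d² with d = y − 44.6489:
  vertical leg: d = 30.3511 mm → contributes +3 355 430 mm⁴
  horizontal leg (remainder): d = -40.6489 mm → contributes +1 485 266 mm⁴
Total I = 4 840 696 mm⁴.

I_xx ≈ 4.841 × 10⁶ mm⁴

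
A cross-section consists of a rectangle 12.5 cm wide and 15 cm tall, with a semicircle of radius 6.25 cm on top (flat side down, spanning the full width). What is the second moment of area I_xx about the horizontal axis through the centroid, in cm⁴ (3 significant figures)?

Treat the section as a set of non-overlapping primitives; coordinates are from the bounding-box lower-left.
Rectangular body: 12.5 × 15, A = 187.5 cm², y = 7.5 cm, Ī = 3515.6 cm⁴.
Semicircular cap: semicircle r = 6.25, A = 61.359 cm², y = 17.653 cm, Ī = 167.48 cm⁴.
Centroid: ȳ = ΣA·y / ΣA = 10.003 cm.
Transfer each piece to the horizontal axis through the centroid using Ī + A·d² with d = y − 10.003:
  rectangular body: d = -2.5032 cm → contributes +4690.5 cm⁴
  semicircular cap: d = 7.6493 cm → contributes +3757.8 cm⁴
Total I = 8448.3 cm⁴.

I_xx ≈ 8450 cm⁴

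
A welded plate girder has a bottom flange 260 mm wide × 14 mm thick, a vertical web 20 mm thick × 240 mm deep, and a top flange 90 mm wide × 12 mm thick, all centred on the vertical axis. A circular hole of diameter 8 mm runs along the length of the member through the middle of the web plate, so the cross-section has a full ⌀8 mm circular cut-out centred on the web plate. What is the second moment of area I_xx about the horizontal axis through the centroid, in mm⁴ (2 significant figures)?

Treat the section as a set of non-overlapping primitives; coordinates are from the bounding-box lower-left.
Bottom plate: 260 × 14, A = 3 640 mm², y = 7 mm, Ī = 59 453 mm⁴.
Web plate: 20 × 240, A = 4 800 mm², y = 134 mm, Ī = 23 040 000 mm⁴.
Top plate: 90 × 12, A = 1 080 mm², y = 260 mm, Ī = 12 960 mm⁴.
Hole (subtracted): ⌀8, A = 50.27 mm², y = 134 mm, Ī = 201.1 mm⁴.
Centroid: ȳ = ΣA·y / ΣA = 99.55 mm.
Transfer each piece to the horizontal axis through the centroid using Ī + A·d² with d = y − 99.55:
  bottom plate: d = -92.55 mm → contributes +31 240 184 mm⁴
  web plate: d = 34.45 mm → contributes +28 735 522 mm⁴
  top plate: d = 160.4 mm → contributes +27 815 515 mm⁴
  hole: d = 34.45 mm → contributes −59 844 mm⁴
Total I = 87 731 377 mm⁴.

I_xx ≈ 8.8 × 10⁷ mm⁴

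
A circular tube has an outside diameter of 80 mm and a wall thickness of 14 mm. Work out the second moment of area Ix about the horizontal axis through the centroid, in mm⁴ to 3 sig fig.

Ix ≈ 1.65 × 10⁶ mm⁴

Decompose the section into non-overlapping parts with the origin at the bottom-left of its bounding rectangle.
Outer circle: ⌀80, A = 5026.5 mm², y = 40 mm, Ī = 2 010 619 mm⁴.
Bore (subtracted): ⌀52, A = 2123.7 mm², y = 40 mm, Ī = 358 908 mm⁴.
By symmetry the centroid is at mid-height, ȳ = 40 mm.
All pieces are centred on the horizontal axis through the centroid, so I = ΣĪ (holes subtracted) = 1 651 711 mm⁴.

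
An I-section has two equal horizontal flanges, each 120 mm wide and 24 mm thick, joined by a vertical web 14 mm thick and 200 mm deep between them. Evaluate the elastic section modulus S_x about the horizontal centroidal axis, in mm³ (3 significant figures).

Decompose the section into non-overlapping parts with the origin at the bottom-left of its bounding rectangle.
Bottom flange: 120 × 24, A = 2 880 mm², y = 12 mm, Ī = 138 240 mm⁴.
Web: 14 × 200, A = 2 800 mm², y = 124 mm, Ī = 9 333 333 mm⁴.
Top flange: 120 × 24, A = 2 880 mm², y = 236 mm, Ī = 138 240 mm⁴.
By symmetry the centroid is at mid-height, ȳ = 124 mm.
Transfer each piece to the horizontal centroidal axis using Ī + A·d² with d = y − 124:
  bottom flange: d = -112 mm → contributes +36 264 960 mm⁴
  web: d = 0 mm → contributes +9 333 333 mm⁴
  top flange: d = 112 mm → contributes +36 264 960 mm⁴
Total I = 81 863 253 mm⁴.
Extreme fibre distance c = 124 mm; S = I/c = 660 188 mm³.

S_x ≈ 6.60 × 10⁵ mm³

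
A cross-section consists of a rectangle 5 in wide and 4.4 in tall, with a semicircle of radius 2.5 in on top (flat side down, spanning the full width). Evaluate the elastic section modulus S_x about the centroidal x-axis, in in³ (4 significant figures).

S_x ≈ 30.31 in³

Split into non-overlapping primitives; take the origin at the lower-left of the bounding box.
Rectangular body: 5 × 4.4, A = 22 in², y = 2.2 in, Ī = 35.4933 in⁴.
Semicircular cap: semicircle r = 2.5, A = 9.81748 in², y = 5.46103 in, Ī = 4.28738 in⁴.
Centroid: ȳ = ΣA·y / ΣA = 3.20621 in.
Transfer each piece to the centroidal x-axis using Ī + A·d² with d = y − 3.20621:
  rectangular body: d = -1.00621 in → contributes +57.7675 in⁴
  semicircular cap: d = 2.25482 in → contributes +54.2016 in⁴
Total I = 111.969 in⁴.
Extreme fibre distance c = 3.69379 in; S = I/c = 30.3128 in³.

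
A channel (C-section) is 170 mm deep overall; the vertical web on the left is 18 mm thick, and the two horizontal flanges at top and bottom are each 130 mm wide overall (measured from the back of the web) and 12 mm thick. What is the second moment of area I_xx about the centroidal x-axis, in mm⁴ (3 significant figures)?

I_xx ≈ 2.42 × 10⁷ mm⁴

Treat the section as a set of non-overlapping primitives; coordinates are from the bounding-box lower-left.
Web: 18 × 170, A = 3 060 mm², y = 85 mm, Ī = 7 369 500 mm⁴.
Top flange (beyond web): 112 × 12, A = 1 344 mm², y = 164 mm, Ī = 16 128 mm⁴.
Bottom flange (beyond web): 112 × 12, A = 1 344 mm², y = 6 mm, Ī = 16 128 mm⁴.
By symmetry the centroid is at mid-height, ȳ = 85 mm.
Transfer each piece to the centroidal x-axis using Ī + A·d² with d = y − 85:
  web: d = 0 mm → contributes +7 369 500 mm⁴
  top flange (beyond web): d = 79 mm → contributes +8 404 032 mm⁴
  bottom flange (beyond web): d = -79 mm → contributes +8 404 032 mm⁴
Total I = 24 177 564 mm⁴.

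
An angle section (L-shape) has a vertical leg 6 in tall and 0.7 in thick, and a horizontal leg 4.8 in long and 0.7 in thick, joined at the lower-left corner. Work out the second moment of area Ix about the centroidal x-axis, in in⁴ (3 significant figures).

Treat the section as a set of non-overlapping primitives; coordinates are from the bounding-box lower-left.
Vertical leg: 0.7 × 6, A = 4.2 in², y = 3 in, Ī = 12.6 in⁴.
Horizontal leg (remainder): 4.1 × 0.7, A = 2.87 in², y = 0.35 in, Ī = 0.11719 in⁴.
Centroid: ȳ = ΣA·y / ΣA = 1.9243 in.
Transfer each piece to the centroidal x-axis using Ī + A·d² with d = y − 1.9243:
  vertical leg: d = 1.0757 in → contributes +17.46 in⁴
  horizontal leg (remainder): d = -1.5743 in → contributes +7.2299 in⁴
Total I = 24.69 in⁴.

Ix ≈ 24.7 in⁴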